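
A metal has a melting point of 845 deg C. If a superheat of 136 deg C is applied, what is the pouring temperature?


Formula: T_pour = T_melt + Superheat
T_pour = 845 + 136 = 981 deg C

Final answer: 981 deg C


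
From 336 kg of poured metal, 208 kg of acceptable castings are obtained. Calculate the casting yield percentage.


Formula: Casting Yield = (W_good / W_total) * 100
Yield = (208 kg / 336 kg) * 100 = 61.9048%

61.9048%


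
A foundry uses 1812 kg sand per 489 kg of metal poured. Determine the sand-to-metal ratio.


Formula: Sand-to-Metal Ratio = W_sand / W_metal
Ratio = 1812 kg / 489 kg = 3.7055

3.7055


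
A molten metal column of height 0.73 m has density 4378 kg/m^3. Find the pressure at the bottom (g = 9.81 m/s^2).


Formula: P = rho * g * h
rho * g = 4378 * 9.81 = 42948.18 N/m^3
P = 42948.18 * 0.73 = 31352.1714 Pa


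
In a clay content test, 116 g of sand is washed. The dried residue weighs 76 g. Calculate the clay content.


Formula: Clay% = (W_total - W_washed) / W_total * 100
Clay mass = 116 - 76 = 40 g
Clay% = 40 / 116 * 100 = 34.4828%


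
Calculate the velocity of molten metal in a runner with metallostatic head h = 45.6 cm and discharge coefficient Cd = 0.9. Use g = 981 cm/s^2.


Formula: v = Cd * sqrt(2 * g * h)  (Torricelli with discharge coefficient)
2*g*h = 2 * 981 * 45.6 = 89467.2 cm^2/s^2
sqrt(89467.2) = 299.11068 cm/s
v = 0.9 * 299.11068 = 269.1996 cm/s

Answer: 269.1996 cm/s


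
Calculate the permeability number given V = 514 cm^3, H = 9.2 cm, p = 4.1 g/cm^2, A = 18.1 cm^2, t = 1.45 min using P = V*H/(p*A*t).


Formula: Permeability Number P = (V * H) / (p * A * t)
Numerator: V * H = 514 * 9.2 = 4728.8
Denominator: p * A * t = 4.1 * 18.1 * 1.45 = 107.6045
P = 4728.8 / 107.6045 = 43.9461

Final answer: 43.9461


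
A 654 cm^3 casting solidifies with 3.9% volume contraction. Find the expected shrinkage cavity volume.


Formula: V_shrink = V_casting * shrinkage_pct / 100
V_shrink = 654 cm^3 * 3.9 / 100 = 25.5060 cm^3


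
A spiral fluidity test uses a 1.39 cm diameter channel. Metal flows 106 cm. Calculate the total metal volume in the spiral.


Formula: V = pi * (d/2)^2 * L  (cylinder volume)
Radius = 1.39/2 = 0.695 cm
V = pi * 0.695^2 * 106 = 160.8516 cm^3

160.8516 cm^3


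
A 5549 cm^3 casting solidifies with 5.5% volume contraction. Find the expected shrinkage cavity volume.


Formula: V_shrink = V_casting * shrinkage_pct / 100
V_shrink = 5549 cm^3 * 5.5 / 100 = 305.1950 cm^3

Answer: 305.1950 cm^3


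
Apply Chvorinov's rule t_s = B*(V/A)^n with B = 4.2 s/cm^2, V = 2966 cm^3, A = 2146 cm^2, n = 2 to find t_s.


Formula: t_s = B * (V/A)^n  (Chvorinov's rule, n=2)
Modulus M = V/A = 2966/2146 = 1.382106 cm
M^2 = 1.382106^2 = 1.910217 cm^2
t_s = 4.2 * 1.910217 = 8.0229 s

Final answer: 8.0229 s


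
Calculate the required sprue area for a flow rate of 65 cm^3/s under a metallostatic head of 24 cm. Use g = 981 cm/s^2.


Formula: v = sqrt(2*g*h), A = Q/v
Velocity: v = sqrt(2 * 981 * 24) = sqrt(47088) = 216.9977 cm/s
Sprue area: A = Q / v = 65 / 216.9977 = 0.2995 cm^2

Final answer: 0.2995 cm^2


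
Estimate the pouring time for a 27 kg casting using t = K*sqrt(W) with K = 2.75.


Formula: t = K * sqrt(W)
sqrt(W) = sqrt(27) = 5.19615
t = 2.75 * 5.19615 = 14.2894 s

Answer: 14.2894 s


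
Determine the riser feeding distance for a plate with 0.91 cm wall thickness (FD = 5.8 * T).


Formula: FD = 5.8 * T  (riser feeding-distance rule)
FD = 5.8 * 0.91 cm = 5.2780 cm

Answer: 5.2780 cm


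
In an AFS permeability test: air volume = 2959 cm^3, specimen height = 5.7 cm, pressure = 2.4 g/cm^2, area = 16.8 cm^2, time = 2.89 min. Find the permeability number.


Formula: Permeability Number P = (V * H) / (p * A * t)
Numerator: V * H = 2959 * 5.7 = 16866.3
Denominator: p * A * t = 2.4 * 16.8 * 2.89 = 116.5248
P = 16866.3 / 116.5248 = 144.7443

144.7443


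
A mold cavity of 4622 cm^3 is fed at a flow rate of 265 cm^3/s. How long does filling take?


Formula: t_fill = V_mold / Q_flow
t = 4622 cm^3 / 265 cm^3/s = 17.4415 s

Final answer: 17.4415 s


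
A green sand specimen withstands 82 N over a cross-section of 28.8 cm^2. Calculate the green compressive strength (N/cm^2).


Formula: Compressive Strength = Force / Area
Strength = 82 N / 28.8 cm^2 = 2.8472 N/cm^2


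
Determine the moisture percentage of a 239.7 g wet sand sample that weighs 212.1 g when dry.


Formula: MC = (W_wet - W_dry) / W_wet * 100
Water mass = 239.7 - 212.1 = 27.6 g
MC = 27.6 / 239.7 * 100 = 11.5144%

Final answer: 11.5144%


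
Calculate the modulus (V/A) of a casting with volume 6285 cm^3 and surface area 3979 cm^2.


Formula: Casting Modulus M = V / A
M = 6285 cm^3 / 3979 cm^2 = 1.5795 cm

1.5795 cm


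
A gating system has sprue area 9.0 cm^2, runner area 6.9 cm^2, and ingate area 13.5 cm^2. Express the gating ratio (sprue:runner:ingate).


Sprue:Runner:Ingate = 1 : 6.9/9.0 : 13.5/9.0 = 1:0.77:1.50

1:0.77:1.50


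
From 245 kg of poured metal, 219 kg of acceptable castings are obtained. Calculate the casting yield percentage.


Formula: Casting Yield = (W_good / W_total) * 100
Yield = (219 kg / 245 kg) * 100 = 89.3878%

Answer: 89.3878%


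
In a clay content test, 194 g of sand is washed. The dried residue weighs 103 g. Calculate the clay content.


Formula: Clay% = (W_total - W_washed) / W_total * 100
Clay mass = 194 - 103 = 91 g
Clay% = 91 / 194 * 100 = 46.9072%

Answer: 46.9072%


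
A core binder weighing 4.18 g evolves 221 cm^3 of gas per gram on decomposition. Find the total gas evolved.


Formula: V_gas = W_binder * gas_evolution_rate
V = 4.18 g * 221 cm^3/g = 923.7800 cm^3

Answer: 923.7800 cm^3


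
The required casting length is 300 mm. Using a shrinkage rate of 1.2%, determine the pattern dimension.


Formula: L_pattern = L_casting * (1 + shrinkage_rate/100)
Shrinkage factor = 1 + 1.2/100 = 1.012
L_pattern = 300 mm * 1.012 = 303.6000 mm


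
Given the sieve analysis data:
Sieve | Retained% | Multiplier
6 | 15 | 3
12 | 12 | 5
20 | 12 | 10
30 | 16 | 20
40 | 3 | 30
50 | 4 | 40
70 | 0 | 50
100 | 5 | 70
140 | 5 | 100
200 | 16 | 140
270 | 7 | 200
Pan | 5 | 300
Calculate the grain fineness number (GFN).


Formula: GFN = sum(pct * multiplier) / sum(pct)
sum(pct * multiplier) = 6785
sum(pct) = 100
GFN = 6785 / 100 = 67.85

Final answer: 67.85


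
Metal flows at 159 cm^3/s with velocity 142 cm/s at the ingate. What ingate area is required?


Formula: A_ingate = Q / v  (continuity equation)
A = 159 cm^3/s / 142 cm/s = 1.1197 cm^2

Final answer: 1.1197 cm^2


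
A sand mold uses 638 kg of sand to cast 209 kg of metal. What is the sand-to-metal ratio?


Formula: Sand-to-Metal Ratio = W_sand / W_metal
Ratio = 638 kg / 209 kg = 3.0526

3.0526


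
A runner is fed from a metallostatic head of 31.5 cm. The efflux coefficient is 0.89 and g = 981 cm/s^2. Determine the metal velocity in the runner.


Formula: v = Cd * sqrt(2 * g * h)  (Torricelli with discharge coefficient)
2*g*h = 2 * 981 * 31.5 = 61803.0 cm^2/s^2
sqrt(61803.0) = 248.60209 cm/s
v = 0.89 * 248.60209 = 221.2559 cm/s


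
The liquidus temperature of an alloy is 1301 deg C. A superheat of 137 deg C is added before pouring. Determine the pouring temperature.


Formula: T_pour = T_melt + Superheat
T_pour = 1301 + 137 = 1438 deg C


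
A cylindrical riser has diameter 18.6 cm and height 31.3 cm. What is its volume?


Formula: V = pi * (D/2)^2 * H  (cylinder volume)
Radius = D/2 = 18.6/2 = 9.3 cm
V = pi * 9.3^2 * 31.3 = 8504.7217 cm^3

Answer: 8504.7217 cm^3


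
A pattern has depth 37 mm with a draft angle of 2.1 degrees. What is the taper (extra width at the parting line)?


Formula: taper = depth * tan(draft_angle)
tan(2.1 deg) = 0.0366683
taper = 37 mm * 0.0366683 = 1.3567 mm


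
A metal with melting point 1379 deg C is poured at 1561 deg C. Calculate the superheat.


Formula: Superheat = T_pour - T_melt
Superheat = 1561 - 1379 = 182 deg C

Answer: 182 deg C


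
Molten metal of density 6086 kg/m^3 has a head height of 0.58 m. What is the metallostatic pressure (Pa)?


Formula: P = rho * g * h
rho * g = 6086 * 9.81 = 59703.66 N/m^3
P = 59703.66 * 0.58 = 34628.1228 Pa

Answer: 34628.1228 Pa


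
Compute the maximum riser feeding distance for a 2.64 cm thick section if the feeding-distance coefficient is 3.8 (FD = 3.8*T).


Formula: FD = 3.8 * T  (riser feeding-distance rule)
FD = 3.8 * 2.64 cm = 10.0320 cm

10.0320 cm


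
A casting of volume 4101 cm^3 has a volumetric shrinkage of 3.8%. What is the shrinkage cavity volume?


Formula: V_shrink = V_casting * shrinkage_pct / 100
V_shrink = 4101 cm^3 * 3.8 / 100 = 155.8380 cm^3

Final answer: 155.8380 cm^3


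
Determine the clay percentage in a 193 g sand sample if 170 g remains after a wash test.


Formula: Clay% = (W_total - W_washed) / W_total * 100
Clay mass = 193 - 170 = 23 g
Clay% = 23 / 193 * 100 = 11.9171%

Answer: 11.9171%


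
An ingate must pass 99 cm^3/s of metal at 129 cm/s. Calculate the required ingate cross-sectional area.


Formula: A_ingate = Q / v  (continuity equation)
A = 99 cm^3/s / 129 cm/s = 0.7674 cm^2


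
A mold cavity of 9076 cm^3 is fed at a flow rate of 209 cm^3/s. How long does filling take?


Formula: t_fill = V_mold / Q_flow
t = 9076 cm^3 / 209 cm^3/s = 43.4258 s

43.4258 s


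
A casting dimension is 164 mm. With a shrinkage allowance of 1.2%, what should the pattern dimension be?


Formula: L_pattern = L_casting * (1 + shrinkage_rate/100)
Shrinkage factor = 1 + 1.2/100 = 1.012
L_pattern = 164 mm * 1.012 = 165.9680 mm

Final answer: 165.9680 mm


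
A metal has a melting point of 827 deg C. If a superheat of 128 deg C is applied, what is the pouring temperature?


Formula: T_pour = T_melt + Superheat
T_pour = 827 + 128 = 955 deg C

Final answer: 955 deg C


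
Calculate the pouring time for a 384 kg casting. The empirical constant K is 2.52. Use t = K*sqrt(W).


Formula: t = K * sqrt(W)
sqrt(W) = sqrt(384) = 19.59592
t = 2.52 * 19.59592 = 49.3817 s

Answer: 49.3817 s


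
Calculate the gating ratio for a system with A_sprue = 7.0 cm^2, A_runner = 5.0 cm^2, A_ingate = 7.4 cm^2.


Sprue:Runner:Ingate = 1 : 5.0/7.0 : 7.4/7.0 = 1:0.71:1.06

Final answer: 1:0.71:1.06


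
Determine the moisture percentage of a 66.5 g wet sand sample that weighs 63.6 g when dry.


Formula: MC = (W_wet - W_dry) / W_wet * 100
Water mass = 66.5 - 63.6 = 2.9 g
MC = 2.9 / 66.5 * 100 = 4.3609%

4.3609%


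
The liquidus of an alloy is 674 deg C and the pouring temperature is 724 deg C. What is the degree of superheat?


Formula: Superheat = T_pour - T_melt
Superheat = 724 - 674 = 50 deg C

Answer: 50 deg C


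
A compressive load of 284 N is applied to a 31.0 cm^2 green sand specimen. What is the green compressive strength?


Formula: Compressive Strength = Force / Area
Strength = 284 N / 31.0 cm^2 = 9.1613 N/cm^2

Final answer: 9.1613 N/cm^2


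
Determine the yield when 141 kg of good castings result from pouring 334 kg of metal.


Formula: Casting Yield = (W_good / W_total) * 100
Yield = (141 kg / 334 kg) * 100 = 42.2156%

Answer: 42.2156%


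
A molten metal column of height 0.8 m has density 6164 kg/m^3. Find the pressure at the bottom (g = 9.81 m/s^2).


Formula: P = rho * g * h
rho * g = 6164 * 9.81 = 60468.84 N/m^3
P = 60468.84 * 0.8 = 48375.0720 Pa


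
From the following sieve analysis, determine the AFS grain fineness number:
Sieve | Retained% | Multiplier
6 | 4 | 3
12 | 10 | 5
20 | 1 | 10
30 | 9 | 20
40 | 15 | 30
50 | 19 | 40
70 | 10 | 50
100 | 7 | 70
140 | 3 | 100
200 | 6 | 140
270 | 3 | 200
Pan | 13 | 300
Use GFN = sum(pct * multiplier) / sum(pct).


Formula: GFN = sum(pct * multiplier) / sum(pct)
sum(pct * multiplier) = 8092
sum(pct) = 100
GFN = 8092 / 100 = 80.92


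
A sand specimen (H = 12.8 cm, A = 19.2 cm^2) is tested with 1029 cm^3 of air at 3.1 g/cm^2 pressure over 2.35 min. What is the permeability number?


Formula: Permeability Number P = (V * H) / (p * A * t)
Numerator: V * H = 1029 * 12.8 = 13171.2
Denominator: p * A * t = 3.1 * 19.2 * 2.35 = 139.872
P = 13171.2 / 139.872 = 94.1661

Answer: 94.1661


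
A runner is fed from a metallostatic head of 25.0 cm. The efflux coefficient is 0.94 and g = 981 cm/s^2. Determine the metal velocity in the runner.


Formula: v = Cd * sqrt(2 * g * h)  (Torricelli with discharge coefficient)
2*g*h = 2 * 981 * 25.0 = 49050.0 cm^2/s^2
sqrt(49050.0) = 221.47235 cm/s
v = 0.94 * 221.47235 = 208.1840 cm/s

Final answer: 208.1840 cm/s


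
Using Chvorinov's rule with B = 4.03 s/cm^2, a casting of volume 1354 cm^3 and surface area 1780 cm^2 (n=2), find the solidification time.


Formula: t_s = B * (V/A)^n  (Chvorinov's rule, n=2)
Modulus M = V/A = 1354/1780 = 0.760674 cm
M^2 = 0.760674^2 = 0.578625 cm^2
t_s = 4.03 * 0.578625 = 2.3319 s


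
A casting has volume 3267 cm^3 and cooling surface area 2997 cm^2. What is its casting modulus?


Formula: Casting Modulus M = V / A
M = 3267 cm^3 / 2997 cm^2 = 1.0901 cm

Answer: 1.0901 cm


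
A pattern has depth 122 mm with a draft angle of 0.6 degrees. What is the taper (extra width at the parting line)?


Formula: taper = depth * tan(draft_angle)
tan(0.6 deg) = 0.0104724
taper = 122 mm * 0.0104724 = 1.2776 mm

1.2776 mm


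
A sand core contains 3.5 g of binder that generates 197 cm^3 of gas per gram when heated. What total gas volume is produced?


Formula: V_gas = W_binder * gas_evolution_rate
V = 3.5 g * 197 cm^3/g = 689.5000 cm^3

Answer: 689.5000 cm^3


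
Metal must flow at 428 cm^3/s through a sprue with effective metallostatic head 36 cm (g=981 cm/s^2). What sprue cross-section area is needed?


Formula: v = sqrt(2*g*h), A = Q/v
Velocity: v = sqrt(2 * 981 * 36) = sqrt(70632) = 265.7668 cm/s
Sprue area: A = Q / v = 428 / 265.7668 = 1.6104 cm^2

Final answer: 1.6104 cm^2


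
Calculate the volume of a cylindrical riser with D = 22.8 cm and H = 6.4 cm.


Formula: V = pi * (D/2)^2 * H  (cylinder volume)
Radius = D/2 = 22.8/2 = 11.4 cm
V = pi * 11.4^2 * 6.4 = 2613.0008 cm^3


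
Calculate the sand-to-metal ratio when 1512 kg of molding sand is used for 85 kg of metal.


Formula: Sand-to-Metal Ratio = W_sand / W_metal
Ratio = 1512 kg / 85 kg = 17.7882

Answer: 17.7882


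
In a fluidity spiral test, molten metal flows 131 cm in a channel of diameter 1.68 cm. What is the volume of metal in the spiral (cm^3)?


Formula: V = pi * (d/2)^2 * L  (cylinder volume)
Radius = 1.68/2 = 0.84 cm
V = pi * 0.84^2 * 131 = 290.3887 cm^3


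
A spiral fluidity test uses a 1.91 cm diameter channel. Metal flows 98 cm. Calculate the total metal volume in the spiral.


Formula: V = pi * (d/2)^2 * L  (cylinder volume)
Radius = 1.91/2 = 0.955 cm
V = pi * 0.955^2 * 98 = 280.7907 cm^3

Answer: 280.7907 cm^3


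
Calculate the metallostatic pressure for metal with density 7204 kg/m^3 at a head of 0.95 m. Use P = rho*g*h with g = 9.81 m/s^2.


Formula: P = rho * g * h
rho * g = 7204 * 9.81 = 70671.24 N/m^3
P = 70671.24 * 0.95 = 67137.6780 Pa


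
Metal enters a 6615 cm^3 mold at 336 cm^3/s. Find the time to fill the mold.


Formula: t_fill = V_mold / Q_flow
t = 6615 cm^3 / 336 cm^3/s = 19.6875 s

19.6875 s


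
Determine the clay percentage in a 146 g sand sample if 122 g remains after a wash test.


Formula: Clay% = (W_total - W_washed) / W_total * 100
Clay mass = 146 - 122 = 24 g
Clay% = 24 / 146 * 100 = 16.4384%

Answer: 16.4384%


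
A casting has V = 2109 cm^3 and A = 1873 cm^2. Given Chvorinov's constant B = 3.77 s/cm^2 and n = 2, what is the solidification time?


Formula: t_s = B * (V/A)^n  (Chvorinov's rule, n=2)
Modulus M = V/A = 2109/1873 = 1.126001 cm
M^2 = 1.126001^2 = 1.267878 cm^2
t_s = 3.77 * 1.267878 = 4.7799 s

Answer: 4.7799 s


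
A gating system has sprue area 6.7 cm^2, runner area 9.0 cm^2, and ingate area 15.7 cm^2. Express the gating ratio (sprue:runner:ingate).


Sprue:Runner:Ingate = 1 : 9.0/6.7 : 15.7/6.7 = 1:1.34:2.34

Answer: 1:1.34:2.34


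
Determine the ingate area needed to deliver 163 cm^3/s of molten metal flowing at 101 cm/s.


Formula: A_ingate = Q / v  (continuity equation)
A = 163 cm^3/s / 101 cm/s = 1.6139 cm^2

1.6139 cm^2


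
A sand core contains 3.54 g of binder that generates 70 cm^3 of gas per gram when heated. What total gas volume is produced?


Formula: V_gas = W_binder * gas_evolution_rate
V = 3.54 g * 70 cm^3/g = 247.8000 cm^3

247.8000 cm^3


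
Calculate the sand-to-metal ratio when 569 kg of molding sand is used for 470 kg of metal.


Formula: Sand-to-Metal Ratio = W_sand / W_metal
Ratio = 569 kg / 470 kg = 1.2106

Answer: 1.2106


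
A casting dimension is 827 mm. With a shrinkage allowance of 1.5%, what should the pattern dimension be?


Formula: L_pattern = L_casting * (1 + shrinkage_rate/100)
Shrinkage factor = 1 + 1.5/100 = 1.015
L_pattern = 827 mm * 1.015 = 839.4050 mm

Final answer: 839.4050 mm


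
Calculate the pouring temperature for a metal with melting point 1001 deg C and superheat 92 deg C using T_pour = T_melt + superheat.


Formula: T_pour = T_melt + Superheat
T_pour = 1001 + 92 = 1093 deg C

Answer: 1093 deg C


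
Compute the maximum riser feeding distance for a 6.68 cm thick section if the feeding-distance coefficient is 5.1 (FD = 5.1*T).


Formula: FD = 5.1 * T  (riser feeding-distance rule)
FD = 5.1 * 6.68 cm = 34.0680 cm

34.0680 cm


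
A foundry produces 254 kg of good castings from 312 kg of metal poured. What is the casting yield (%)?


Formula: Casting Yield = (W_good / W_total) * 100
Yield = (254 kg / 312 kg) * 100 = 81.4103%

Answer: 81.4103%


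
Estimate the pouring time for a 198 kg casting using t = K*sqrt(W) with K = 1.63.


Formula: t = K * sqrt(W)
sqrt(W) = sqrt(198) = 14.07125
t = 1.63 * 14.07125 = 22.9361 s


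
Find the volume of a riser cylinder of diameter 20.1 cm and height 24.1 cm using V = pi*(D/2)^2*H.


Formula: V = pi * (D/2)^2 * H  (cylinder volume)
Radius = D/2 = 20.1/2 = 10.05 cm
V = pi * 10.05^2 * 24.1 = 7647.1400 cm^3


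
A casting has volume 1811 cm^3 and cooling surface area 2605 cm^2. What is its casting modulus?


Formula: Casting Modulus M = V / A
M = 1811 cm^3 / 2605 cm^2 = 0.6952 cm


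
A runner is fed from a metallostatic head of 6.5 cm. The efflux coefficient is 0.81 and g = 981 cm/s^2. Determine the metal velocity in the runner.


Formula: v = Cd * sqrt(2 * g * h)  (Torricelli with discharge coefficient)
2*g*h = 2 * 981 * 6.5 = 12753.0 cm^2/s^2
sqrt(12753.0) = 112.92918 cm/s
v = 0.81 * 112.92918 = 91.4726 cm/s

Answer: 91.4726 cm/s


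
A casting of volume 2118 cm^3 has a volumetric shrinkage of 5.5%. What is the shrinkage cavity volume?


Formula: V_shrink = V_casting * shrinkage_pct / 100
V_shrink = 2118 cm^3 * 5.5 / 100 = 116.4900 cm^3


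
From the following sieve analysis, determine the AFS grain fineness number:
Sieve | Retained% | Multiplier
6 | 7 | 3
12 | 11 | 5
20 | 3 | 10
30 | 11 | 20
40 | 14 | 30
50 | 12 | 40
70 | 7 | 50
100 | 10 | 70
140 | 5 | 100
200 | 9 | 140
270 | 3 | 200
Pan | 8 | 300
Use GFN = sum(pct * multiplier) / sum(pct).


Formula: GFN = sum(pct * multiplier) / sum(pct)
sum(pct * multiplier) = 7036
sum(pct) = 100
GFN = 7036 / 100 = 70.36

Answer: 70.36


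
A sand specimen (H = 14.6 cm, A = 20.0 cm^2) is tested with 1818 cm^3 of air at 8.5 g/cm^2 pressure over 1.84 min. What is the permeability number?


Formula: Permeability Number P = (V * H) / (p * A * t)
Numerator: V * H = 1818 * 14.6 = 26542.8
Denominator: p * A * t = 8.5 * 20.0 * 1.84 = 312.8
P = 26542.8 / 312.8 = 84.8555

84.8555


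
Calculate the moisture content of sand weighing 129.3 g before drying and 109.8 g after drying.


Formula: MC = (W_wet - W_dry) / W_wet * 100
Water mass = 129.3 - 109.8 = 19.5 g
MC = 19.5 / 129.3 * 100 = 15.0812%

15.0812%


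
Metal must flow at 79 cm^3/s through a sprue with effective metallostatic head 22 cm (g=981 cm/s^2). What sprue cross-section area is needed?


Formula: v = sqrt(2*g*h), A = Q/v
Velocity: v = sqrt(2 * 981 * 22) = sqrt(43164) = 207.7595 cm/s
Sprue area: A = Q / v = 79 / 207.7595 = 0.3802 cm^2

0.3802 cm^2


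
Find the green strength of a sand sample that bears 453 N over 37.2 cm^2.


Formula: Compressive Strength = Force / Area
Strength = 453 N / 37.2 cm^2 = 12.1774 N/cm^2

Final answer: 12.1774 N/cm^2


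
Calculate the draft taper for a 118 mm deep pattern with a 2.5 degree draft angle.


Formula: taper = depth * tan(draft_angle)
tan(2.5 deg) = 0.0436609
taper = 118 mm * 0.0436609 = 5.1520 mm

Answer: 5.1520 mm


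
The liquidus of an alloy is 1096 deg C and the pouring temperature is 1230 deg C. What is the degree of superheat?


Formula: Superheat = T_pour - T_melt
Superheat = 1230 - 1096 = 134 deg C

Answer: 134 deg C


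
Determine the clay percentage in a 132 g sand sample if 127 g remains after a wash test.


Formula: Clay% = (W_total - W_washed) / W_total * 100
Clay mass = 132 - 127 = 5 g
Clay% = 5 / 132 * 100 = 3.7879%

Answer: 3.7879%


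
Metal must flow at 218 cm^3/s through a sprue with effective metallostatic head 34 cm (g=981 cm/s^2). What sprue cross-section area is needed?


Formula: v = sqrt(2*g*h), A = Q/v
Velocity: v = sqrt(2 * 981 * 34) = sqrt(66708) = 258.2789 cm/s
Sprue area: A = Q / v = 218 / 258.2789 = 0.8440 cm^2


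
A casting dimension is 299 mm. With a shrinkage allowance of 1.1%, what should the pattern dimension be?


Formula: L_pattern = L_casting * (1 + shrinkage_rate/100)
Shrinkage factor = 1 + 1.1/100 = 1.011
L_pattern = 299 mm * 1.011 = 302.2890 mm

302.2890 mm


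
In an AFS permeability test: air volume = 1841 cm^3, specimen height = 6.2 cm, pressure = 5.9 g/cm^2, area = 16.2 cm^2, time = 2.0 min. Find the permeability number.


Formula: Permeability Number P = (V * H) / (p * A * t)
Numerator: V * H = 1841 * 6.2 = 11414.2
Denominator: p * A * t = 5.9 * 16.2 * 2.0 = 191.16
P = 11414.2 / 191.16 = 59.7102

Final answer: 59.7102


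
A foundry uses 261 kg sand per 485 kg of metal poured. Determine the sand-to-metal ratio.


Formula: Sand-to-Metal Ratio = W_sand / W_metal
Ratio = 261 kg / 485 kg = 0.5381

Final answer: 0.5381


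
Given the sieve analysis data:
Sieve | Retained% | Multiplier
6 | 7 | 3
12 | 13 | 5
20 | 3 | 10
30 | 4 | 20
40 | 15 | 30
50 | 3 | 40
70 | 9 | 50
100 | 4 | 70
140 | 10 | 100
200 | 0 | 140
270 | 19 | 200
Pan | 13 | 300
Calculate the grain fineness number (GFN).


Formula: GFN = sum(pct * multiplier) / sum(pct)
sum(pct * multiplier) = 10196
sum(pct) = 100
GFN = 10196 / 100 = 101.96

Answer: 101.96


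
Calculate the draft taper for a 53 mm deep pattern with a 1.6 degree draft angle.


Formula: taper = depth * tan(draft_angle)
tan(1.6 deg) = 0.0279325
taper = 53 mm * 0.0279325 = 1.4804 mm

1.4804 mm


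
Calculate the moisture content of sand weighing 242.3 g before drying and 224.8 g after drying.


Formula: MC = (W_wet - W_dry) / W_wet * 100
Water mass = 242.3 - 224.8 = 17.5 g
MC = 17.5 / 242.3 * 100 = 7.2225%

Final answer: 7.2225%


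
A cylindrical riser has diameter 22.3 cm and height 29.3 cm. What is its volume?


Formula: V = pi * (D/2)^2 * H  (cylinder volume)
Radius = D/2 = 22.3/2 = 11.15 cm
V = pi * 11.15^2 * 29.3 = 11443.7201 cm^3

Final answer: 11443.7201 cm^3


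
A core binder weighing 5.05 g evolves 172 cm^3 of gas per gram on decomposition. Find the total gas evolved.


Formula: V_gas = W_binder * gas_evolution_rate
V = 5.05 g * 172 cm^3/g = 868.6000 cm^3

868.6000 cm^3


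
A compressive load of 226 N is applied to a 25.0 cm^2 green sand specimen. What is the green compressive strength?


Formula: Compressive Strength = Force / Area
Strength = 226 N / 25.0 cm^2 = 9.0400 N/cm^2


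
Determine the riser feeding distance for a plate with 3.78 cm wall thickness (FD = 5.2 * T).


Formula: FD = 5.2 * T  (riser feeding-distance rule)
FD = 5.2 * 3.78 cm = 19.6560 cm

Final answer: 19.6560 cm


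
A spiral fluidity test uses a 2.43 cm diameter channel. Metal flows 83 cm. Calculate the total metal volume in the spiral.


Formula: V = pi * (d/2)^2 * L  (cylinder volume)
Radius = 2.43/2 = 1.215 cm
V = pi * 1.215^2 * 83 = 384.9289 cm^3

384.9289 cm^3


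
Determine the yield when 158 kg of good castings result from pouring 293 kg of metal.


Formula: Casting Yield = (W_good / W_total) * 100
Yield = (158 kg / 293 kg) * 100 = 53.9249%


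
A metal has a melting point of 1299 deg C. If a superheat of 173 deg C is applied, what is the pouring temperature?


Formula: T_pour = T_melt + Superheat
T_pour = 1299 + 173 = 1472 deg C

Answer: 1472 deg C


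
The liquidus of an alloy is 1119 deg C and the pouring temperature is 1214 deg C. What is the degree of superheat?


Formula: Superheat = T_pour - T_melt
Superheat = 1214 - 1119 = 95 deg C


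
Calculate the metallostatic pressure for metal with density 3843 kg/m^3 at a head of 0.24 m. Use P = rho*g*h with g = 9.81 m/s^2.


Formula: P = rho * g * h
rho * g = 3843 * 9.81 = 37699.83 N/m^3
P = 37699.83 * 0.24 = 9047.9592 Pa


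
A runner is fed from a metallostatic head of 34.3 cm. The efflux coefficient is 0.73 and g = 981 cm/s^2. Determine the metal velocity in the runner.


Formula: v = Cd * sqrt(2 * g * h)  (Torricelli with discharge coefficient)
2*g*h = 2 * 981 * 34.3 = 67296.6 cm^2/s^2
sqrt(67296.6) = 259.41588 cm/s
v = 0.73 * 259.41588 = 189.3736 cm/s

Final answer: 189.3736 cm/s


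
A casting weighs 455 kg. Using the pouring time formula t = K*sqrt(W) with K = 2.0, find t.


Formula: t = K * sqrt(W)
sqrt(W) = sqrt(455) = 21.33073
t = 2.0 * 21.33073 = 42.6615 s

42.6615 s


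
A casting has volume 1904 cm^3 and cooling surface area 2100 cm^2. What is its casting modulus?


Formula: Casting Modulus M = V / A
M = 1904 cm^3 / 2100 cm^2 = 0.9067 cm

0.9067 cm


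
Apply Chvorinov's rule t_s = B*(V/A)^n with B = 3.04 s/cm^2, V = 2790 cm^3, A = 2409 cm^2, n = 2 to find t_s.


Formula: t_s = B * (V/A)^n  (Chvorinov's rule, n=2)
Modulus M = V/A = 2790/2409 = 1.158157 cm
M^2 = 1.158157^2 = 1.341328 cm^2
t_s = 3.04 * 1.341328 = 4.0776 s

Answer: 4.0776 s


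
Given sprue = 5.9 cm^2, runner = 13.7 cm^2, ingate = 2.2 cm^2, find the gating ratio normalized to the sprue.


Sprue:Runner:Ingate = 1 : 13.7/5.9 : 2.2/5.9 = 1:2.32:0.37

Answer: 1:2.32:0.37


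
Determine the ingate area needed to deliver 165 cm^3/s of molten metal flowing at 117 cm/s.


Formula: A_ingate = Q / v  (continuity equation)
A = 165 cm^3/s / 117 cm/s = 1.4103 cm^2

Final answer: 1.4103 cm^2


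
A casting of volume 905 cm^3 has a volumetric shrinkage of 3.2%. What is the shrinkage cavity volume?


Formula: V_shrink = V_casting * shrinkage_pct / 100
V_shrink = 905 cm^3 * 3.2 / 100 = 28.9600 cm^3


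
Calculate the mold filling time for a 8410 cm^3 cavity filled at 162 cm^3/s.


Formula: t_fill = V_mold / Q_flow
t = 8410 cm^3 / 162 cm^3/s = 51.9136 s

Answer: 51.9136 s


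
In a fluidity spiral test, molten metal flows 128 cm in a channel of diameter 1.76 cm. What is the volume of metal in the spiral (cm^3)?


Formula: V = pi * (d/2)^2 * L  (cylinder volume)
Radius = 1.76/2 = 0.88 cm
V = pi * 0.88^2 * 128 = 311.4047 cm^3


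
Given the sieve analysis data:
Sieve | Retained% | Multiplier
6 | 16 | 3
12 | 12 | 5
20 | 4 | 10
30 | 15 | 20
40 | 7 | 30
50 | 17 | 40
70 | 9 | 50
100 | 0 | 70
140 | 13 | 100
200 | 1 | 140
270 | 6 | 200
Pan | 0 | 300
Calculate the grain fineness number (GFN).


Formula: GFN = sum(pct * multiplier) / sum(pct)
sum(pct * multiplier) = 4428
sum(pct) = 100
GFN = 4428 / 100 = 44.28

Final answer: 44.28


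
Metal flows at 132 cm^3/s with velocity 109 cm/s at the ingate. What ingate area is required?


Formula: A_ingate = Q / v  (continuity equation)
A = 132 cm^3/s / 109 cm/s = 1.2110 cm^2


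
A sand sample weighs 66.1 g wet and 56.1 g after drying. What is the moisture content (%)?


Formula: MC = (W_wet - W_dry) / W_wet * 100
Water mass = 66.1 - 56.1 = 10.0 g
MC = 10.0 / 66.1 * 100 = 15.1286%


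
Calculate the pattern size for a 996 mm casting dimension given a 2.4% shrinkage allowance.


Formula: L_pattern = L_casting * (1 + shrinkage_rate/100)
Shrinkage factor = 1 + 2.4/100 = 1.024
L_pattern = 996 mm * 1.024 = 1019.9040 mm

1019.9040 mm


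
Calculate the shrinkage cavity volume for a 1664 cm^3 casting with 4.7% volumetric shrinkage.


Formula: V_shrink = V_casting * shrinkage_pct / 100
V_shrink = 1664 cm^3 * 4.7 / 100 = 78.2080 cm^3

Answer: 78.2080 cm^3


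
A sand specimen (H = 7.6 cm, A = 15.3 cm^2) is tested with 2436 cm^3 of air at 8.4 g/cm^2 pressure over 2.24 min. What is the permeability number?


Formula: Permeability Number P = (V * H) / (p * A * t)
Numerator: V * H = 2436 * 7.6 = 18513.6
Denominator: p * A * t = 8.4 * 15.3 * 2.24 = 287.8848
P = 18513.6 / 287.8848 = 64.3091

Answer: 64.3091


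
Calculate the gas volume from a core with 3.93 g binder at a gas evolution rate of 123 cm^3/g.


Formula: V_gas = W_binder * gas_evolution_rate
V = 3.93 g * 123 cm^3/g = 483.3900 cm^3

Final answer: 483.3900 cm^3


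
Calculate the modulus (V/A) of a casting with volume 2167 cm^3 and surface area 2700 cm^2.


Formula: Casting Modulus M = V / A
M = 2167 cm^3 / 2700 cm^2 = 0.8026 cm


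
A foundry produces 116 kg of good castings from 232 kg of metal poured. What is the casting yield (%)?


Formula: Casting Yield = (W_good / W_total) * 100
Yield = (116 kg / 232 kg) * 100 = 50.0000%

Final answer: 50.0000%


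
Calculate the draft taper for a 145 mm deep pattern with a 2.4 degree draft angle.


Formula: taper = depth * tan(draft_angle)
tan(2.4 deg) = 0.0419124
taper = 145 mm * 0.0419124 = 6.0773 mm

Answer: 6.0773 mm


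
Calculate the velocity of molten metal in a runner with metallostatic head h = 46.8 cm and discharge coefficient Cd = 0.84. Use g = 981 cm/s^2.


Formula: v = Cd * sqrt(2 * g * h)  (Torricelli with discharge coefficient)
2*g*h = 2 * 981 * 46.8 = 91821.6 cm^2/s^2
sqrt(91821.6) = 303.02079 cm/s
v = 0.84 * 303.02079 = 254.5375 cm/s

Final answer: 254.5375 cm/s


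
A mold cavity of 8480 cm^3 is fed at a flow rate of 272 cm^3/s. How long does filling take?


Formula: t_fill = V_mold / Q_flow
t = 8480 cm^3 / 272 cm^3/s = 31.1765 s

Answer: 31.1765 s


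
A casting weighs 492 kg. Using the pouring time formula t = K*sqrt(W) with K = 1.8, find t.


Formula: t = K * sqrt(W)
sqrt(W) = sqrt(492) = 22.18107
t = 1.8 * 22.18107 = 39.9259 s

Final answer: 39.9259 s


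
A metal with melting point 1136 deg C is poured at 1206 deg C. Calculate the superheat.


Formula: Superheat = T_pour - T_melt
Superheat = 1206 - 1136 = 70 deg C

Answer: 70 deg C


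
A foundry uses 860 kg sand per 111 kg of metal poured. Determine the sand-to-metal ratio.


Formula: Sand-to-Metal Ratio = W_sand / W_metal
Ratio = 860 kg / 111 kg = 7.7477

Answer: 7.7477


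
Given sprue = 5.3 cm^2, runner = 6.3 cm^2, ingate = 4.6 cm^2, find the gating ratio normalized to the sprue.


Sprue:Runner:Ingate = 1 : 6.3/5.3 : 4.6/5.3 = 1:1.19:0.87

Answer: 1:1.19:0.87


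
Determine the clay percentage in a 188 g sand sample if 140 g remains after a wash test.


Formula: Clay% = (W_total - W_washed) / W_total * 100
Clay mass = 188 - 140 = 48 g
Clay% = 48 / 188 * 100 = 25.5319%

Answer: 25.5319%


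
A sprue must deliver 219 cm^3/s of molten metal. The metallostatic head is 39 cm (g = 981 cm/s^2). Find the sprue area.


Formula: v = sqrt(2*g*h), A = Q/v
Velocity: v = sqrt(2 * 981 * 39) = sqrt(76518) = 276.6189 cm/s
Sprue area: A = Q / v = 219 / 276.6189 = 0.7917 cm^2

0.7917 cm^2


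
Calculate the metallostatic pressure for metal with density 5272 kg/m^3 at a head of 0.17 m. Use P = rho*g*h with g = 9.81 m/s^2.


Formula: P = rho * g * h
rho * g = 5272 * 9.81 = 51718.32 N/m^3
P = 51718.32 * 0.17 = 8792.1144 Pa

Answer: 8792.1144 Pa


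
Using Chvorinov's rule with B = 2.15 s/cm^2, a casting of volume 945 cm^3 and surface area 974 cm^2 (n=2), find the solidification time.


Formula: t_s = B * (V/A)^n  (Chvorinov's rule, n=2)
Modulus M = V/A = 945/974 = 0.970226 cm
M^2 = 0.970226^2 = 0.941338 cm^2
t_s = 2.15 * 0.941338 = 2.0239 s

Final answer: 2.0239 s


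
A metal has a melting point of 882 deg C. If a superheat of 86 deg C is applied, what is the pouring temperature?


Formula: T_pour = T_melt + Superheat
T_pour = 882 + 86 = 968 deg C


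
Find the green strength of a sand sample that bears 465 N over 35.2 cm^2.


Formula: Compressive Strength = Force / Area
Strength = 465 N / 35.2 cm^2 = 13.2102 N/cm^2

Final answer: 13.2102 N/cm^2


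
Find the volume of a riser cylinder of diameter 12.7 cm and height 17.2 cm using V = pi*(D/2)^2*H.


Formula: V = pi * (D/2)^2 * H  (cylinder volume)
Radius = D/2 = 12.7/2 = 6.35 cm
V = pi * 6.35^2 * 17.2 = 2178.8422 cm^3


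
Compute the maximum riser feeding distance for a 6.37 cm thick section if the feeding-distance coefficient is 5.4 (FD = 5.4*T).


Formula: FD = 5.4 * T  (riser feeding-distance rule)
FD = 5.4 * 6.37 cm = 34.3980 cm

Answer: 34.3980 cm


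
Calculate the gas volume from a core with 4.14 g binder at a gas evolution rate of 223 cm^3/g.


Formula: V_gas = W_binder * gas_evolution_rate
V = 4.14 g * 223 cm^3/g = 923.2200 cm^3


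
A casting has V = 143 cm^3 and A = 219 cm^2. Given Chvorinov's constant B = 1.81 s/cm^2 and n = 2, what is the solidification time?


Formula: t_s = B * (V/A)^n  (Chvorinov's rule, n=2)
Modulus M = V/A = 143/219 = 0.652968 cm
M^2 = 0.652968^2 = 0.426367 cm^2
t_s = 1.81 * 0.426367 = 0.7717 s


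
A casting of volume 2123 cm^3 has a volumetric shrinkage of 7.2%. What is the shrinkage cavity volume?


Formula: V_shrink = V_casting * shrinkage_pct / 100
V_shrink = 2123 cm^3 * 7.2 / 100 = 152.8560 cm^3


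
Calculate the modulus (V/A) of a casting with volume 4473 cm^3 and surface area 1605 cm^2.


Formula: Casting Modulus M = V / A
M = 4473 cm^3 / 1605 cm^2 = 2.7869 cm

Final answer: 2.7869 cm


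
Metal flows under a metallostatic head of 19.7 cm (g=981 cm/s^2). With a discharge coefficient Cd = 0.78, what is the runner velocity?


Formula: v = Cd * sqrt(2 * g * h)  (Torricelli with discharge coefficient)
2*g*h = 2 * 981 * 19.7 = 38651.4 cm^2/s^2
sqrt(38651.4) = 196.59959 cm/s
v = 0.78 * 196.59959 = 153.3477 cm/s

Answer: 153.3477 cm/s


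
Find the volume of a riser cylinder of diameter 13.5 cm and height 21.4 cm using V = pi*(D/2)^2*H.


Formula: V = pi * (D/2)^2 * H  (cylinder volume)
Radius = D/2 = 13.5/2 = 6.75 cm
V = pi * 6.75^2 * 21.4 = 3063.1706 cm^3


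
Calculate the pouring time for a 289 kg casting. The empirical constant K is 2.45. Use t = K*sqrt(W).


Formula: t = K * sqrt(W)
sqrt(W) = sqrt(289) = 17.00000
t = 2.45 * 17.00000 = 41.6500 s


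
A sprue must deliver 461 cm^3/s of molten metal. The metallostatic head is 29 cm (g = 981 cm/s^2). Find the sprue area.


Formula: v = sqrt(2*g*h), A = Q/v
Velocity: v = sqrt(2 * 981 * 29) = sqrt(56898) = 238.5330 cm/s
Sprue area: A = Q / v = 461 / 238.5330 = 1.9326 cm^2

Answer: 1.9326 cm^2


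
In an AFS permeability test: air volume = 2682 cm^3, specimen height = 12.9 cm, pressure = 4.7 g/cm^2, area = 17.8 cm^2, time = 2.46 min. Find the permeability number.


Formula: Permeability Number P = (V * H) / (p * A * t)
Numerator: V * H = 2682 * 12.9 = 34597.8
Denominator: p * A * t = 4.7 * 17.8 * 2.46 = 205.8036
P = 34597.8 / 205.8036 = 168.1108

168.1108


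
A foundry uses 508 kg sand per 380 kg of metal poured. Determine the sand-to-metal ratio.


Formula: Sand-to-Metal Ratio = W_sand / W_metal
Ratio = 508 kg / 380 kg = 1.3368

Final answer: 1.3368


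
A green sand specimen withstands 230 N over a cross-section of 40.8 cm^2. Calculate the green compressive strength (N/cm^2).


Formula: Compressive Strength = Force / Area
Strength = 230 N / 40.8 cm^2 = 5.6373 N/cm^2

5.6373 N/cm^2


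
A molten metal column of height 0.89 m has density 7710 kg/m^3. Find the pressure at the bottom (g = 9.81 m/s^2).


Formula: P = rho * g * h
rho * g = 7710 * 9.81 = 75635.1 N/m^3
P = 75635.1 * 0.89 = 67315.2390 Pa


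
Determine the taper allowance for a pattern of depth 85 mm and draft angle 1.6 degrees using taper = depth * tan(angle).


Formula: taper = depth * tan(draft_angle)
tan(1.6 deg) = 0.0279325
taper = 85 mm * 0.0279325 = 2.3743 mm

Final answer: 2.3743 mm


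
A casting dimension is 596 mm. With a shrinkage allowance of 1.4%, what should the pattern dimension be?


Formula: L_pattern = L_casting * (1 + shrinkage_rate/100)
Shrinkage factor = 1 + 1.4/100 = 1.014
L_pattern = 596 mm * 1.014 = 604.3440 mm

Final answer: 604.3440 mm


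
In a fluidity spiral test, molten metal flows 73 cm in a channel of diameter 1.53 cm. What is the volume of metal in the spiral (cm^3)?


Formula: V = pi * (d/2)^2 * L  (cylinder volume)
Radius = 1.53/2 = 0.765 cm
V = pi * 0.765^2 * 73 = 134.2133 cm^3

Final answer: 134.2133 cm^3


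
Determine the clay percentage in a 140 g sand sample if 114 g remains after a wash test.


Formula: Clay% = (W_total - W_washed) / W_total * 100
Clay mass = 140 - 114 = 26 g
Clay% = 26 / 140 * 100 = 18.5714%

Answer: 18.5714%


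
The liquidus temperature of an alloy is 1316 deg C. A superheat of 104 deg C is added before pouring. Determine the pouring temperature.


Formula: T_pour = T_melt + Superheat
T_pour = 1316 + 104 = 1420 deg C


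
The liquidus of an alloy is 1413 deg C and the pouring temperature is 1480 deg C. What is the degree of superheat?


Formula: Superheat = T_pour - T_melt
Superheat = 1480 - 1413 = 67 deg C

Answer: 67 deg C


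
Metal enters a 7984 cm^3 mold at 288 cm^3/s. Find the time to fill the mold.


Formula: t_fill = V_mold / Q_flow
t = 7984 cm^3 / 288 cm^3/s = 27.7222 s

Final answer: 27.7222 s


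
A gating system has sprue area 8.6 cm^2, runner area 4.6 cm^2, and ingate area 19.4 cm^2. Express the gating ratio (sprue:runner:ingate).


Sprue:Runner:Ingate = 1 : 4.6/8.6 : 19.4/8.6 = 1:0.53:2.26

Answer: 1:0.53:2.26


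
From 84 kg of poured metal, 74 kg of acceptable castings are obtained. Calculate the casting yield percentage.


Formula: Casting Yield = (W_good / W_total) * 100
Yield = (74 kg / 84 kg) * 100 = 88.0952%

Final answer: 88.0952%


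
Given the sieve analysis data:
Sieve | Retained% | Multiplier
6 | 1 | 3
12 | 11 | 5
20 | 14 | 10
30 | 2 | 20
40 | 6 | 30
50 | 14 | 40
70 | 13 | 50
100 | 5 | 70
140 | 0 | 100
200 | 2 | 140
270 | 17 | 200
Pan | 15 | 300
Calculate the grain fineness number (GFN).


Formula: GFN = sum(pct * multiplier) / sum(pct)
sum(pct * multiplier) = 10158
sum(pct) = 100
GFN = 10158 / 100 = 101.58

Answer: 101.58


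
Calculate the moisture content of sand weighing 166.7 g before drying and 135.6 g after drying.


Formula: MC = (W_wet - W_dry) / W_wet * 100
Water mass = 166.7 - 135.6 = 31.1 g
MC = 31.1 / 166.7 * 100 = 18.6563%

Final answer: 18.6563%


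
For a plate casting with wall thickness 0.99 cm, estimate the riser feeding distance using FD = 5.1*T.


Formula: FD = 5.1 * T  (riser feeding-distance rule)
FD = 5.1 * 0.99 cm = 5.0490 cm

Answer: 5.0490 cm


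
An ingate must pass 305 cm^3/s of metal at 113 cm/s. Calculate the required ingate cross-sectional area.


Formula: A_ingate = Q / v  (continuity equation)
A = 305 cm^3/s / 113 cm/s = 2.6991 cm^2

Final answer: 2.6991 cm^2


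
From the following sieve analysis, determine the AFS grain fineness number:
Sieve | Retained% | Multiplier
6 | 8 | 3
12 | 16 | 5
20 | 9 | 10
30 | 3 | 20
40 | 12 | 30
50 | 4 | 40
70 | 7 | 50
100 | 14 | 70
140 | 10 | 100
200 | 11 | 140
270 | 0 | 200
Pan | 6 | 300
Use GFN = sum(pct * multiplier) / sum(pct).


Formula: GFN = sum(pct * multiplier) / sum(pct)
sum(pct * multiplier) = 6444
sum(pct) = 100
GFN = 6444 / 100 = 64.44

Answer: 64.44
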